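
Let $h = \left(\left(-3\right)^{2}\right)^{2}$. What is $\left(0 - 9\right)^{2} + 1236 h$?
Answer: $100197$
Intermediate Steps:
$h = 81$ ($h = 9^{2} = 81$)
$\left(0 - 9\right)^{2} + 1236 h = \left(0 - 9\right)^{2} + 1236 \cdot 81 = \left(-9\right)^{2} + 100116 = 81 + 100116 = 100197$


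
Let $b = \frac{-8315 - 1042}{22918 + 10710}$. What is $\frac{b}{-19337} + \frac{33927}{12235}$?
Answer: $\frac{22061642788467}{7955987821460} \approx 2.773$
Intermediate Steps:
$b = - \frac{9357}{33628} \approx -0.27825$
$\frac{b}{-19337} + \frac{33927}{12235} = - \frac{9357}{33628 \left(-19337\right)} + \frac{33927}{12235} = \left(- \frac{9357}{33628}\right) \left(- \frac{1}{19337}\right) + 33927 \cdot \frac{1}{12235} = \frac{9357}{650264636} + \frac{33927}{12235} = \frac{22061642788467}{7955987821460}$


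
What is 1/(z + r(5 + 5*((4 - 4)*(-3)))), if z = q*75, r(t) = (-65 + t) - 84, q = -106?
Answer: -1/8094 ≈ -0.00012355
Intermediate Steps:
r(t) = -149 + t
z = -7950 (z = -106*75 = -7950)
1/(z + r(5 + 5*((4 - 4)*(-3)))) = 1/(-7950 + (-149 + (5 + 5*((4 - 4)*(-3))))) = 1/(-7950 + (-149 + (5 + 5*(0*(-3))))) = 1/(-7950 + (-149 + (5 + 5*0))) = 1/(-7950 + (-149 + (5 + 0))) = 1/(-7950 + (-149 + 5)) = 1/(-7950 - 144) = 1/(-8094) = -1/8094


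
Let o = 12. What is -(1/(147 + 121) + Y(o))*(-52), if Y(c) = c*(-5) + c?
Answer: -167219/67 ≈ -2495.8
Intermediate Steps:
Y(c) = -4*c (Y(c) = -5*c + c = -4*c)
-(1/(147 + 121) + Y(o))*(-52) = -(1/(147 + 121) - 4*12)*(-52) = -(1/268 - 48)*(-52) = -(-12863)*(-52)/268 = -1*167219/67 = -167219/67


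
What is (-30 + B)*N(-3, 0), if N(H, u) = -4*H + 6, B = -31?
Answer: -1098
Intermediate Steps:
N(H, u) = 6 - 4*H
(-30 + B)*N(-3, 0) = (-30 - 31)*(6 - 4*(-3)) = -61*(6 + 12) = -61*18 = -1098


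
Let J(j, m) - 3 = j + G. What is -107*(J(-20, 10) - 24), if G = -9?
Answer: 5350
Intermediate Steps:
J(j, m) = -6 + j (J(j, m) = 3 + (j - 9) = 3 + (-9 + j) = -6 + j)
-107*(J(-20, 10) - 24) = -107*((-6 - 20) - 24) = -107*(-26 - 24) = -107*(-50) = 5350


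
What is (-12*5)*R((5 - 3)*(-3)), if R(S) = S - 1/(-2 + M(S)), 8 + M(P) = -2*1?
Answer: 355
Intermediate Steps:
M(P) = -10 (M(P) = -8 - 2*1 = -8 - 2 = -10)
R(S) = 1/12 + S (R(S) = S - 1/(-2 - 10) = S - 1/(-12) = S - 1*(-1/12) = S + 1/12 = 1/12 + S)
(-12*5)*R((5 - 3)*(-3)) = (-12*5)*(1/12 + (5 - 3)*(-3)) = -60*(1/12 + 2*(-3)) = -60*(1/12 - 6) = -60*(-71/12) = 355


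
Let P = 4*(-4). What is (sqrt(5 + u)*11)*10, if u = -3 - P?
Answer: 330*sqrt(2) ≈ 466.69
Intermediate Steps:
P = -16
u = 13 (u = -3 - 1*(-16) = -3 + 16 = 13)
(sqrt(5 + u)*11)*10 = (sqrt(5 + 13)*11)*10 = (sqrt(18)*11)*10 = ((3*sqrt(2))*11)*10 = (33*sqrt(2))*10 = 330*sqrt(2)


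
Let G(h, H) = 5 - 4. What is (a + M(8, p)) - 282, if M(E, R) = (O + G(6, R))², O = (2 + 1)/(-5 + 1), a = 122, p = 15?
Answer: -2559/16 ≈ -159.94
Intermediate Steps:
G(h, H) = 1
O = -¾ (O = 3/(-4) = 3*(-¼) = -¾ ≈ -0.75000)
M(E, R) = 1/16 (M(E, R) = (-¾ + 1)² = (¼)² = 1/16)
(a + M(8, p)) - 282 = (122 + 1/16) - 282 = 1953/16 - 282 = -2559/16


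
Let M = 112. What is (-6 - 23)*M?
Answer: -3248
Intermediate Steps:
(-6 - 23)*M = (-6 - 23)*112 = -29*112 = -3248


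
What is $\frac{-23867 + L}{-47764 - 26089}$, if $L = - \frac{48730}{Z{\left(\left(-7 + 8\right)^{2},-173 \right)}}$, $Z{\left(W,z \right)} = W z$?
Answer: $\frac{4080261}{12776569} \approx 0.31936$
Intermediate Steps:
$L = \frac{48730}{173}$ ($L = - \frac{48730}{\left(-7 + 8\right)^{2} \left(-173\right)} = - \frac{48730}{1^{2} \left(-173\right)} = - \frac{48730}{1 \left(-173\right)} = - \frac{48730}{-173} = \left(-48730\right) \left(- \frac{1}{173}\right) = \frac{48730}{173} \approx 281.68$)
$\frac{-23867 + L}{-47764 - 26089} = \frac{-23867 + \frac{48730}{173}}{-47764 - 26089} = - \frac{4080261}{173 \left(-73853\right)} = \left(- \frac{4080261}{173}\right) \left(- \frac{1}{73853}\right) = \frac{4080261}{12776569}$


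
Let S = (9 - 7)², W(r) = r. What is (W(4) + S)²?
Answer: 64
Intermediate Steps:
S = 4 (S = 2² = 4)
(W(4) + S)² = (4 + 4)² = 8² = 64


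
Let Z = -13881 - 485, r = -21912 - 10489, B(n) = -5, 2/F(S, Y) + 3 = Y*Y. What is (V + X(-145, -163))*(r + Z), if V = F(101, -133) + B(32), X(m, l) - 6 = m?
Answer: 59552676897/8843 ≈ 6.7344e+6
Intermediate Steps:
F(S, Y) = 2/(-3 + Y²) (F(S, Y) = 2/(-3 + Y*Y) = 2/(-3 + Y²))
X(m, l) = 6 + m
r = -32401
V = -44214/8843 (V = 2/(-3 + (-133)²) - 5 = 2/(-3 + 17689) - 5 = 2/17686 - 5 = 2*(1/17686) - 5 = 1/8843 - 5 = -44214/8843 ≈ -4.9999)
Z = -14366
(V + X(-145, -163))*(r + Z) = (-44214/8843 + (6 - 145))*(-32401 - 14366) = (-44214/8843 - 139)*(-46767) = -1273391/8843*(-46767) = 59552676897/8843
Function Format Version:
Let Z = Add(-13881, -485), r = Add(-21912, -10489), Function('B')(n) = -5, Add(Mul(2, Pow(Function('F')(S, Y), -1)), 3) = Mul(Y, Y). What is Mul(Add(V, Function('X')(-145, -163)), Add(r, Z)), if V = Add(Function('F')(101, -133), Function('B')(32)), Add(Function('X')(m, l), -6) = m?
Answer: Rational(59552676897, 8843) ≈ 6.7344e+6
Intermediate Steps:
Function('F')(S, Y) = Mul(2, Pow(Add(-3, Pow(Y, 2)), -1)) (Function('F')(S, Y) = Mul(2, Pow(Add(-3, Mul(Y, Y)), -1)) = Mul(2, Pow(Add(-3, Pow(Y, 2)), -1)))
Function('X')(m, l) = Add(6, m)
r = -32401
V = Rational(-44214, 8843) (V = Add(Mul(2, Pow(Add(-3, Pow(-133, 2)), -1)), -5) = Add(Mul(2, Pow(Add(-3, 17689), -1)), -5) = Add(Mul(2, Pow(17686, -1)), -5) = Add(Mul(2, Rational(1, 17686)), -5) = Add(Rational(1, 8843), -5) = Rational(-44214, 8843) ≈ -4.9999)
Z = -14366
Mul(Add(V, Function('X')(-145, -163)), Add(r, Z)) = Mul(Add(Rational(-44214, 8843), Add(6, -145)), Add(-32401, -14366)) = Mul(Add(Rational(-44214, 8843), -139), -46767) = Mul(Rational(-1273391, 8843), -46767) = Rational(59552676897, 8843)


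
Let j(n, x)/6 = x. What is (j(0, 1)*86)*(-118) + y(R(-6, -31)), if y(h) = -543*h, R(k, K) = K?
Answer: -44055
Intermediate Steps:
j(n, x) = 6*x
(j(0, 1)*86)*(-118) + y(R(-6, -31)) = ((6*1)*86)*(-118) - 543*(-31) = (6*86)*(-118) + 16833 = 516*(-118) + 16833 = -60888 + 16833 = -44055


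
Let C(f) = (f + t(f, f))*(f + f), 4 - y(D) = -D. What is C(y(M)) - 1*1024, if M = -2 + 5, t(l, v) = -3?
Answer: -968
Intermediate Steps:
M = 3
y(D) = 4 + D (y(D) = 4 - (-1)*D = 4 + D)
C(f) = 2*f*(-3 + f) (C(f) = (f - 3)*(f + f) = (-3 + f)*(2*f) = 2*f*(-3 + f))
C(y(M)) - 1*1024 = 2*(4 + 3)*(-3 + (4 + 3)) - 1*1024 = 2*7*(-3 + 7) - 1024 = 2*7*4 - 1024 = 56 - 1024 = -968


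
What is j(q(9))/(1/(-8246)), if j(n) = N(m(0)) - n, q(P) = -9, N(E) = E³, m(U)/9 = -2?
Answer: 48016458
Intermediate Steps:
m(U) = -18 (m(U) = 9*(-2) = -18)
j(n) = -5832 - n (j(n) = (-18)³ - n = -5832 - n)
j(q(9))/(1/(-8246)) = (-5832 - 1*(-9))/(1/(-8246)) = (-5832 + 9)/(-1/8246) = -5823*(-8246) = 48016458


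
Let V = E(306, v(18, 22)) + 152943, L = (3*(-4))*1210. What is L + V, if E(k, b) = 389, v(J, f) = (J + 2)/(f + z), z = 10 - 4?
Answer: 138812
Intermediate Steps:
z = 6
v(J, f) = (2 + J)/(6 + f) (v(J, f) = (J + 2)/(f + 6) = (2 + J)/(6 + f))
L = -14520 (L = -12*1210 = -14520)
V = 153332 (V = 389 + 152943 = 153332)
L + V = -14520 + 153332 = 138812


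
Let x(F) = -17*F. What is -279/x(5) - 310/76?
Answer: -2573/3230 ≈ -0.79659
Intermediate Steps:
-279/x(5) - 310/76 = -279/((-17*5)) - 310/76 = -279/(-85) - 310*1/76 = -279*(-1/85) - 155/38 = 279/85 - 155/38 = -2573/3230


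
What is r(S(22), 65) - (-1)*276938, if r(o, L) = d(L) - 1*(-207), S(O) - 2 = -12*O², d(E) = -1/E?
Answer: 18014424/65 ≈ 2.7715e+5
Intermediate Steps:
S(O) = 2 - 12*O²
r(o, L) = 207 - 1/L (r(o, L) = -1/L - 1*(-207) = -1/L + 207 = 207 - 1/L)
r(S(22), 65) - (-1)*276938 = (207 - 1/65) - (-1)*276938 = (207 - 1*1/65) - 1*(-276938) = (207 - 1/65) + 276938 = 13454/65 + 276938 = 18014424/65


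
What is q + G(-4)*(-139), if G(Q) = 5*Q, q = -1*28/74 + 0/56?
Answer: 102846/37 ≈ 2779.6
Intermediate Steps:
q = -14/37 (q = -28*1/74 + 0*(1/56) = -14/37 + 0 = -14/37 ≈ -0.37838)
q + G(-4)*(-139) = -14/37 + (5*(-4))*(-139) = -14/37 - 20*(-139) = -14/37 + 2780 = 102846/37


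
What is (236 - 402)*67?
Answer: -11122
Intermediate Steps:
(236 - 402)*67 = -166*67 = -11122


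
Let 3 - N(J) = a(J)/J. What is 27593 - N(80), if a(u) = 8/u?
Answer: 22072001/800 ≈ 27590.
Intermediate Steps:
N(J) = 3 - 8/J**2 (N(J) = 3 - 8/J/J = 3 - 8/J**2)
27593 - N(80) = 27593 - (3 - 8/80**2) = 27593 - (3 - 8*1/6400) = 27593 - (3 - 1/800) = 27593 - 1*2399/800 = 27593 - 2399/800 = 22072001/800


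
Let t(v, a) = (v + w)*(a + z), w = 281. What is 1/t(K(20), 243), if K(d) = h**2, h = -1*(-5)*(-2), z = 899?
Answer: 1/435102 ≈ 2.2983e-6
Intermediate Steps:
h = -10 (h = 5*(-2) = -10)
K(d) = 100 (K(d) = (-10)**2 = 100)
t(v, a) = (281 + v)*(899 + a) (t(v, a) = (v + 281)*(a + 899) = (281 + v)*(899 + a))
1/t(K(20), 243) = 1/(252619 + 281*243 + 899*100 + 243*100) = 1/(252619 + 68283 + 89900 + 24300) = 1/435102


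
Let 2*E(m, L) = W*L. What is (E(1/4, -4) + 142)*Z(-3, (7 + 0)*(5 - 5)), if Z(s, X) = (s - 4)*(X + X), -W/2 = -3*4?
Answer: 0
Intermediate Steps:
W = 24 (W = -(-6)*4 = -2*(-12) = 24)
Z(s, X) = 2*X*(-4 + s) (Z(s, X) = (-4 + s)*(2*X) = 2*X*(-4 + s))
E(m, L) = 12*L (E(m, L) = (24*L)/2 = 12*L)
(E(1/4, -4) + 142)*Z(-3, (7 + 0)*(5 - 5)) = (12*(-4) + 142)*(2*((7 + 0)*(5 - 5))*(-4 - 3)) = (-48 + 142)*(2*(7*0)*(-7)) = 94*(2*0*(-7)) = 94*0 = 0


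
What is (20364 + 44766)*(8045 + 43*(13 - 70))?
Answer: 364337220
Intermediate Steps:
(20364 + 44766)*(8045 + 43*(13 - 70)) = 65130*(8045 + 43*(-57)) = 65130*(8045 - 2451) = 65130*5594 = 364337220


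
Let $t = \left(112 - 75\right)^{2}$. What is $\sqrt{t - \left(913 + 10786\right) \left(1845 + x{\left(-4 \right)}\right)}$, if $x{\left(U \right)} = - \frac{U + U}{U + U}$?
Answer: $3 i \sqrt{2396843} \approx 4644.5 i$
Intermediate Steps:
$x{\left(U \right)} = -1$ ($x{\left(U \right)} = - \frac{2 U}{2 U} = - 2 U \frac{1}{2 U} = \left(-1\right) 1 = -1$)
$t = 1369$ ($t = 37^{2} = 1369$)
$\sqrt{t - \left(913 + 10786\right) \left(1845 + x{\left(-4 \right)}\right)} = \sqrt{1369 - \left(913 + 10786\right) \left(1845 - 1\right)} = \sqrt{1369 - 11699 \cdot 1844} = \sqrt{1369 - 21572956} = \sqrt{-21571587} = 3 i \sqrt{2396843}$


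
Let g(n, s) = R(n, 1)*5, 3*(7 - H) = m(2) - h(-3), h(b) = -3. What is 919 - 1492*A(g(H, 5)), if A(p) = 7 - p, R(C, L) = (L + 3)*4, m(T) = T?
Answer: 109835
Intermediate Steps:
R(C, L) = 12 + 4*L (R(C, L) = (3 + L)*4 = 12 + 4*L)
H = 16/3 (H = 7 - (2 - 1*(-3))/3 = 7 - (2 + 3)/3 = 7 - ⅓*5 = 7 - 5/3 = 16/3 ≈ 5.3333)
g(n, s) = 80 (g(n, s) = (12 + 4*1)*5 = (12 + 4)*5 = 16*5 = 80)
919 - 1492*A(g(H, 5)) = 919 - 1492*(7 - 1*80) = 919 - 1492*(7 - 80) = 919 - 1492*(-73) = 919 + 108916 = 109835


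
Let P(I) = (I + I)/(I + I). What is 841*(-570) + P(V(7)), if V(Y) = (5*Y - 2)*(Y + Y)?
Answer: -479369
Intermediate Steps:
V(Y) = 2*Y*(-2 + 5*Y) (V(Y) = (-2 + 5*Y)*(2*Y) = 2*Y*(-2 + 5*Y))
P(I) = 1 (P(I) = (2*I)/((2*I)) = (2*I)*(1/(2*I)) = 1)
841*(-570) + P(V(7)) = 841*(-570) + 1 = -479370 + 1 = -479369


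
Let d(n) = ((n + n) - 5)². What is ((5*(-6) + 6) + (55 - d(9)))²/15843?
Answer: 6348/5281 ≈ 1.2020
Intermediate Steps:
d(n) = (-5 + 2*n)² (d(n) = (2*n - 5)² = (-5 + 2*n)²)
((5*(-6) + 6) + (55 - d(9)))²/15843 = ((5*(-6) + 6) + (55 - (-5 + 2*9)²))²/15843 = ((-30 + 6) + (55 - (-5 + 18)²))²*(1/15843) = (-24 + (55 - 1*13²))²*(1/15843) = (-24 + (55 - 1*169))²*(1/15843) = (-24 + (55 - 169))²*(1/15843) = (-24 - 114)²*(1/15843) = (-138)²*(1/15843) = 19044*(1/15843) = 6348/5281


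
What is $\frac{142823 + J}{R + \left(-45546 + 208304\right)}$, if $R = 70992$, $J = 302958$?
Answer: $\frac{445781}{233750} \approx 1.9071$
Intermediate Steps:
$\frac{142823 + J}{R + \left(-45546 + 208304\right)} = \frac{142823 + 302958}{70992 + \left(-45546 + 208304\right)} = \frac{445781}{70992 + 162758} = \frac{445781}{233750}$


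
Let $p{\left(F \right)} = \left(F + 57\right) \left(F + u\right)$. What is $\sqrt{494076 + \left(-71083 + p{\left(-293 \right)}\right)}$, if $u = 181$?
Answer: $5 \sqrt{17977} \approx 670.39$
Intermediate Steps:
$p{\left(F \right)} = \left(57 + F\right) \left(181 + F\right)$ ($p{\left(F \right)} = \left(F + 57\right) \left(F + 181\right) = \left(57 + F\right) \left(181 + F\right)$)
$\sqrt{494076 + \left(-71083 + p{\left(-293 \right)}\right)} = \sqrt{494076 + \left(-71083 + \left(10317 + \left(-293\right)^{2} + 238 \left(-293\right)\right)\right)} = \sqrt{494076 + \left(-71083 + \left(10317 + 85849 - 69734\right)\right)} = \sqrt{494076 + \left(-71083 + 26432\right)} = \sqrt{494076 - 44651} = \sqrt{449425} = 5 \sqrt{17977}$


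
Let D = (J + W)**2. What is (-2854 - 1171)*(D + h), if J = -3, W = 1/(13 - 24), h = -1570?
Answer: 759976350/121 ≈ 6.2808e+6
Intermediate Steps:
W = -1/11 (W = 1/(-11) = -1/11 ≈ -0.090909)
D = 1156/121 (D = (-3 - 1/11)**2 = (-34/11)**2 = 1156/121 ≈ 9.5537)
(-2854 - 1171)*(D + h) = (-2854 - 1171)*(1156/121 - 1570) = -4025*(-188814/121) = 759976350/121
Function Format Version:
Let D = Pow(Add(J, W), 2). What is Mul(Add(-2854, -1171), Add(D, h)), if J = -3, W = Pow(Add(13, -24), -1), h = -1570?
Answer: Rational(759976350, 121) ≈ 6.2808e+6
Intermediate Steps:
W = Rational(-1, 11) (W = Pow(-11, -1) = Rational(-1, 11) ≈ -0.090909)
D = Rational(1156, 121) (D = Pow(Add(-3, Rational(-1, 11)), 2) = Pow(Rational(-34, 11), 2) = Rational(1156, 121) ≈ 9.5537)
Mul(Add(-2854, -1171), Add(D, h)) = Mul(Add(-2854, -1171), Add(Rational(1156, 121), -1570)) = Mul(-4025, Rational(-188814, 121)) = Rational(759976350, 121)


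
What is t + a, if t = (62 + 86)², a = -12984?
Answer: 8920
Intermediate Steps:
t = 21904 (t = 148² = 21904)
t + a = 21904 - 12984 = 8920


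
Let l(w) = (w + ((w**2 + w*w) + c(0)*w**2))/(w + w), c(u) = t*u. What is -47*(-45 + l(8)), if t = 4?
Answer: 3431/2 ≈ 1715.5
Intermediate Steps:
c(u) = 4*u
l(w) = (w + 2*w**2)/(2*w) (l(w) = (w + ((w**2 + w*w) + (4*0)*w**2))/(w + w) = (w + ((w**2 + w**2) + 0*w**2))/((2*w)) = (w + (2*w**2 + 0))*(1/(2*w)) = (w + 2*w**2)*(1/(2*w)) = (w + 2*w**2)/(2*w))
-47*(-45 + l(8)) = -47*(-45 + (1/2 + 8)) = -47*(-45 + 17/2) = -47*(-73/2) = 3431/2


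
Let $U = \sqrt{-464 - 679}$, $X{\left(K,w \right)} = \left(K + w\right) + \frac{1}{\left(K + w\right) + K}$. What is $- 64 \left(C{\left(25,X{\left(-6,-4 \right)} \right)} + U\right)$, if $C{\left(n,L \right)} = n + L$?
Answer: $-956 - 192 i \sqrt{127} \approx -956.0 - 2163.7 i$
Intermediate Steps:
$X{\left(K,w \right)} = K + w + \frac{1}{w + 2 K}$ ($X{\left(K,w \right)} = \left(K + w\right) + \frac{1}{w + 2 K} = K + w + \frac{1}{w + 2 K}$)
$U = 3 i \sqrt{127}$ ($U = \sqrt{-1143} = 3 i \sqrt{127} \approx 33.808 i$)
$C{\left(n,L \right)} = L + n$
$- 64 \left(C{\left(25,X{\left(-6,-4 \right)} \right)} + U\right) = - 64 \left(\left(\frac{1 + \left(-4\right)^{2} + 2 \left(-6\right)^{2} + 3 \left(-6\right) \left(-4\right)}{-4 + 2 \left(-6\right)} + 25\right) + 3 i \sqrt{127}\right) = - 64 \left(\left(\frac{1 + 16 + 2 \cdot 36 + 72}{-4 - 12} + 25\right) + 3 i \sqrt{127}\right) = - 64 \left(\left(\frac{1 + 16 + 72 + 72}{-16} + 25\right) + 3 i \sqrt{127}\right) = - 64 \left(\left(\left(- \frac{1}{16}\right) 161 + 25\right) + 3 i \sqrt{127}\right) = - 64 \left(\left(- \frac{161}{16} + 25\right) + 3 i \sqrt{127}\right) = - 64 \left(\frac{239}{16} + 3 i \sqrt{127}\right) = -956 - 192 i \sqrt{127}$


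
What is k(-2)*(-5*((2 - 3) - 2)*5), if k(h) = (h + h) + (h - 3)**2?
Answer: 1575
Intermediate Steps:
k(h) = (-3 + h)**2 + 2*h (k(h) = 2*h + (-3 + h)**2 = (-3 + h)**2 + 2*h)
k(-2)*(-5*((2 - 3) - 2)*5) = ((-3 - 2)**2 + 2*(-2))*(-5*((2 - 3) - 2)*5) = ((-5)**2 - 4)*(-5*(-1 - 2)*5) = (25 - 4)*(-5*(-3)*5) = 21*(15*5) = 21*75 = 1575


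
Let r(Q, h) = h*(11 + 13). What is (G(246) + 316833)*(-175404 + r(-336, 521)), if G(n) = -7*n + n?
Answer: -51371655300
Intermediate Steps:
G(n) = -6*n
r(Q, h) = 24*h (r(Q, h) = h*24 = 24*h)
(G(246) + 316833)*(-175404 + r(-336, 521)) = (-6*246 + 316833)*(-175404 + 24*521) = (-1476 + 316833)*(-175404 + 12504) = 315357*(-162900) = -51371655300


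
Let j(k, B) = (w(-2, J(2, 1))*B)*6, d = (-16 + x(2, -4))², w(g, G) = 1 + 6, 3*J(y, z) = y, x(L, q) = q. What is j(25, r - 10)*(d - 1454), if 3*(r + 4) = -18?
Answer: 885360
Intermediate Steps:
r = -10 (r = -4 + (⅓)*(-18) = -4 - 6 = -10)
J(y, z) = y/3
w(g, G) = 7
d = 400 (d = (-16 - 4)² = (-20)² = 400)
j(k, B) = 42*B (j(k, B) = (7*B)*6 = 42*B)
j(25, r - 10)*(d - 1454) = (42*(-10 - 10))*(400 - 1454) = (42*(-20))*(-1054) = -840*(-1054) = 885360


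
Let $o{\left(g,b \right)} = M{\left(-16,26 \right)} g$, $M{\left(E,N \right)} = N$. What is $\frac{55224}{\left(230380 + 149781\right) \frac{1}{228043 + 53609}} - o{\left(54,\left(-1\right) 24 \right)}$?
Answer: $\frac{15020204004}{380161} \approx 39510.0$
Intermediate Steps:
$o{\left(g,b \right)} = 26 g$
$\frac{55224}{\left(230380 + 149781\right) \frac{1}{228043 + 53609}} - o{\left(54,\left(-1\right) 24 \right)} = \frac{55224}{\left(230380 + 149781\right) \frac{1}{228043 + 53609}} - 26 \cdot 54 = \frac{55224}{380161 \cdot \frac{1}{281652}} - 1404 = \frac{55224}{\frac{380161}{281652}} - 1404 = 55224 \cdot \frac{281652}{380161} - 1404 = \frac{15553950048}{380161} - 1404 = \frac{15020204004}{380161}$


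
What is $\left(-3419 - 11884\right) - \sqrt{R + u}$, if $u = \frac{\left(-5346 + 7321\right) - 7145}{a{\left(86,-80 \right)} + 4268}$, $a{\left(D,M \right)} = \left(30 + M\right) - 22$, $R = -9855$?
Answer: $-15303 - \frac{5 i \sqrt{1735329230}}{2098} \approx -15303.0 - 99.279 i$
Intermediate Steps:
$a{\left(D,M \right)} = 8 + M$
$u = - \frac{2585}{2098}$ ($u = \frac{\left(-5346 + 7321\right) - 7145}{\left(8 - 80\right) + 4268} = \frac{1975 - 7145}{-72 + 4268} = - \frac{5170}{4196} = \left(-5170\right) \frac{1}{4196} = - \frac{2585}{2098} \approx -1.2321$)
$\left(-3419 - 11884\right) - \sqrt{R + u} = \left(-3419 - 11884\right) - \sqrt{-9855 - \frac{2585}{2098}} = -15303 - \sqrt{- \frac{20678375}{2098}} = -15303 - \frac{5 i \sqrt{1735329230}}{2098}$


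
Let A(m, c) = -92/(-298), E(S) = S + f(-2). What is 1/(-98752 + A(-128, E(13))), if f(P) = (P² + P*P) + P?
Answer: -149/14714002 ≈ -1.0126e-5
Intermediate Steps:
f(P) = P + 2*P² (f(P) = (P² + P²) + P = 2*P² + P = P + 2*P²)
E(S) = 6 + S (E(S) = S - 2*(1 + 2*(-2)) = S - 2*(1 - 4) = S - 2*(-3) = S + 6 = 6 + S)
A(m, c) = 46/149 (A(m, c) = -92*(-1/298) = 46/149)
1/(-98752 + A(-128, E(13))) = 1/(-98752 + 46/149) = 1/(-14714002/149) = -149/14714002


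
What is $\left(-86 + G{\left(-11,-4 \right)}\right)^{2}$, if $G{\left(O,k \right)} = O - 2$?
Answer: $9801$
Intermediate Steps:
$G{\left(O,k \right)} = -2 + O$ ($G{\left(O,k \right)} = O - 2 = -2 + O$)
$\left(-86 + G{\left(-11,-4 \right)}\right)^{2} = \left(-86 - 13\right)^{2} = \left(-99\right)^{2} = 9801$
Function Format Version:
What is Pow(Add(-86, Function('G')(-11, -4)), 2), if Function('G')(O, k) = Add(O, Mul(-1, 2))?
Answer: 9801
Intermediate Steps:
Function('G')(O, k) = Add(-2, O) (Function('G')(O, k) = Add(O, -2) = Add(-2, O))
Pow(Add(-86, Function('G')(-11, -4)), 2) = Pow(Add(-86, Add(-2, -11)), 2) = Pow(Add(-86, -13), 2) = Pow(-99, 2) = 9801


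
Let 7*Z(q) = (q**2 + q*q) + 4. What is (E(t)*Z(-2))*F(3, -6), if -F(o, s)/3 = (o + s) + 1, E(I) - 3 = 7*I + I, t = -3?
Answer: -216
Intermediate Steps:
E(I) = 3 + 8*I (E(I) = 3 + (7*I + I) = 3 + 8*I)
F(o, s) = -3 - 3*o - 3*s (F(o, s) = -3*((o + s) + 1) = -3*(1 + o + s) = -3 - 3*o - 3*s)
Z(q) = 4/7 + 2*q**2/7 (Z(q) = ((q**2 + q*q) + 4)/7 = ((q**2 + q**2) + 4)/7 = (2*q**2 + 4)/7 = (4 + 2*q**2)/7 = 4/7 + 2*q**2/7)
(E(t)*Z(-2))*F(3, -6) = ((3 + 8*(-3))*(4/7 + (2/7)*(-2)**2))*(-3 - 3*3 - 3*(-6)) = ((3 - 24)*(4/7 + (2/7)*4))*(-3 - 9 + 18) = -21*(4/7 + 8/7)*6 = -21*12/7*6 = -36*6 = -216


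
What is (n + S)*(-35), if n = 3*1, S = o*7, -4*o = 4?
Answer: 140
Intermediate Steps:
o = -1 (o = -¼*4 = -1)
S = -7 (S = -1*7 = -7)
n = 3
(n + S)*(-35) = (3 - 7)*(-35) = -4*(-35) = 140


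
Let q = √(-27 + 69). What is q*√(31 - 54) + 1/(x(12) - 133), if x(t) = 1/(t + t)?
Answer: -24/3191 + I*√966 ≈ -0.0075212 + 31.081*I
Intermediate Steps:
x(t) = 1/(2*t)
q = √42 ≈ 6.4807
q*√(31 - 54) + 1/(x(12) - 133) = √42*√(31 - 54) + 1/((½)/12 - 133) = √42*√(-23) + 1/((½)*(1/12) - 133) = √42*(I*√23) + 1/(1/24 - 133) = I*√966 + 1/(-3191/24) = I*√966 - 24/3191 = -24/3191 + I*√966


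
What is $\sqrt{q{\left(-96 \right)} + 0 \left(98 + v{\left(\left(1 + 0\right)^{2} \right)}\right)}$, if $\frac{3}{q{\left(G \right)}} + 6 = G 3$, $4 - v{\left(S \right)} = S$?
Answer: $\frac{i \sqrt{2}}{14} \approx 0.10102 i$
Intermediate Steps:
$v{\left(S \right)} = 4 - S$
$q{\left(G \right)} = \frac{3}{-6 + 3 G}$ ($q{\left(G \right)} = \frac{3}{-6 + G 3} = \frac{3}{-6 + 3 G}$)
$\sqrt{q{\left(-96 \right)} + 0 \left(98 + v{\left(\left(1 + 0\right)^{2} \right)}\right)} = \sqrt{\frac{1}{-2 - 96} + 0 \left(98 + \left(4 - \left(1 + 0\right)^{2}\right)\right)} = \sqrt{\frac{1}{-98} + 0 \left(98 + \left(4 - 1^{2}\right)\right)} = \sqrt{- \frac{1}{98} + 0 \left(98 + \left(4 - 1\right)\right)} = \sqrt{- \frac{1}{98} + 0 \left(98 + 3\right)} = \sqrt{- \frac{1}{98} + 0 \cdot 101} = \sqrt{- \frac{1}{98} + 0} = \sqrt{- \frac{1}{98}} = \frac{i \sqrt{2}}{14}$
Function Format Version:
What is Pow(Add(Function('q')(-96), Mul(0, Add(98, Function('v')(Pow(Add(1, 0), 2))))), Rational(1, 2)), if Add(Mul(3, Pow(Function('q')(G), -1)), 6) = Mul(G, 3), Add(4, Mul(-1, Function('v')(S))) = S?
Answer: Mul(Rational(1, 14), I, Pow(2, Rational(1, 2))) ≈ Mul(0.10102, I)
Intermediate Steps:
Function('v')(S) = Add(4, Mul(-1, S))
Function('q')(G) = Mul(3, Pow(Add(-6, Mul(3, G)), -1)) (Function('q')(G) = Mul(3, Pow(Add(-6, Mul(G, 3)), -1)) = Mul(3, Pow(Add(-6, Mul(3, G)), -1)))
Pow(Add(Function('q')(-96), Mul(0, Add(98, Function('v')(Pow(Add(1, 0), 2))))), Rational(1, 2)) = Pow(Add(Pow(Add(-2, -96), -1), Mul(0, Add(98, Add(4, Mul(-1, Pow(Add(1, 0), 2)))))), Rational(1, 2)) = Pow(Add(Pow(-98, -1), Mul(0, Add(98, Add(4, Mul(-1, Pow(1, 2)))))), Rational(1, 2)) = Pow(Add(Rational(-1, 98), Mul(0, Add(98, Add(4, Mul(-1, 1))))), Rational(1, 2)) = Pow(Add(Rational(-1, 98), Mul(0, Add(98, Add(4, -1)))), Rational(1, 2)) = Pow(Add(Rational(-1, 98), Mul(0, Add(98, 3))), Rational(1, 2)) = Pow(Add(Rational(-1, 98), Mul(0, 101)), Rational(1, 2)) = Pow(Add(Rational(-1, 98), 0), Rational(1, 2)) = Pow(Rational(-1, 98), Rational(1, 2)) = Mul(Rational(1, 14), I, Pow(2, Rational(1, 2)))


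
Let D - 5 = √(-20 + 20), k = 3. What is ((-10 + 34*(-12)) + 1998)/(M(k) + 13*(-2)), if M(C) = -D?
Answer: -1580/31 ≈ -50.968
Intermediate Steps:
D = 5 (D = 5 + √(-20 + 20) = 5 + √0 = 5 + 0 = 5)
M(C) = -5 (M(C) = -1*5 = -5)
((-10 + 34*(-12)) + 1998)/(M(k) + 13*(-2)) = ((-10 + 34*(-12)) + 1998)/(-5 + 13*(-2)) = ((-10 - 408) + 1998)/(-5 - 26) = (-418 + 1998)/(-31) = 1580*(-1/31) = -1580/31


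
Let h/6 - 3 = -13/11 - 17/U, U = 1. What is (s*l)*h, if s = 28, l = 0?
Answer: 0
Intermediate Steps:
h = -1002/11 (h = 18 + 6*(-13/11 - 17/1) = 18 + 6*(-13*1/11 - 17*1) = 18 + 6*(-13/11 - 17) = 18 + 6*(-200/11) = 18 - 1200/11 = -1002/11 ≈ -91.091)
(s*l)*h = (28*0)*(-1002/11) = 0*(-1002/11) = 0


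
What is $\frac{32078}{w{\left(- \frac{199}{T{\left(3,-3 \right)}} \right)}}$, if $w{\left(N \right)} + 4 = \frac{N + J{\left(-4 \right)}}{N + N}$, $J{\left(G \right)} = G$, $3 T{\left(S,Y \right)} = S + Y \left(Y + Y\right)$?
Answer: $- \frac{12767044}{1365} \approx -9353.1$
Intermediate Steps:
$T{\left(S,Y \right)} = \frac{S}{3} + \frac{2 Y^{2}}{3}$ ($T{\left(S,Y \right)} = \frac{S + Y \left(Y + Y\right)}{3} = \frac{S + Y 2 Y}{3} = \frac{S + 2 Y^{2}}{3} = \frac{S}{3} + \frac{2 Y^{2}}{3}$)
$w{\left(N \right)} = -4 + \frac{-4 + N}{2 N}$ ($w{\left(N \right)} = -4 + \frac{N - 4}{N + N} = -4 + \frac{-4 + N}{2 N}$)
$\frac{32078}{w{\left(- \frac{199}{T{\left(3,-3 \right)}} \right)}} = \frac{32078}{- \frac{7}{2} - \frac{2}{\left(-199\right) \frac{1}{\frac{1}{3} \cdot 3 + \frac{2 \left(-3\right)^{2}}{3}}}} = \frac{32078}{- \frac{7}{2} - \frac{2}{\left(-199\right) \frac{1}{1 + \frac{2}{3} \cdot 9}}} = \frac{32078}{- \frac{7}{2} - \frac{2}{\left(-199\right) \frac{1}{1 + 6}}} = \frac{32078}{- \frac{7}{2} - \frac{2}{\left(-199\right) \frac{1}{7}}} = \frac{32078}{- \frac{7}{2} - \frac{2}{- \frac{199}{7}}} = \frac{32078}{- \frac{7}{2} - - \frac{14}{199}} = \frac{32078}{- \frac{7}{2} + \frac{14}{199}} = \frac{32078}{- \frac{1365}{398}} = 32078 \left(- \frac{398}{1365}\right) = - \frac{12767044}{1365}$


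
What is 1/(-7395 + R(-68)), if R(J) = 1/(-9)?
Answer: -9/66556 ≈ -0.00013522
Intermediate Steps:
R(J) = -1/9
1/(-7395 + R(-68)) = 1/(-7395 - 1/9) = 1/(-66556/9) = -9/66556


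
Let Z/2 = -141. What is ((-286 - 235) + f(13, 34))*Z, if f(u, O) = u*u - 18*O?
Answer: 271848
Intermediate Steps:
f(u, O) = u² - 18*O
Z = -282 (Z = 2*(-141) = -282)
((-286 - 235) + f(13, 34))*Z = ((-286 - 235) + (13² - 18*34))*(-282) = (-521 + (169 - 612))*(-282) = (-521 - 443)*(-282) = -964*(-282) = 271848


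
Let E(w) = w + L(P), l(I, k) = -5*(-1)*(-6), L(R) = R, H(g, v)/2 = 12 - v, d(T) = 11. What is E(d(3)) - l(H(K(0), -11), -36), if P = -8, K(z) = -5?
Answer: 33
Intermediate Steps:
H(g, v) = 24 - 2*v (H(g, v) = 2*(12 - v) = 24 - 2*v)
l(I, k) = -30 (l(I, k) = 5*(-6) = -30)
E(w) = -8 + w (E(w) = w - 8 = -8 + w)
E(d(3)) - l(H(K(0), -11), -36) = (-8 + 11) - 1*(-30) = 3 + 30 = 33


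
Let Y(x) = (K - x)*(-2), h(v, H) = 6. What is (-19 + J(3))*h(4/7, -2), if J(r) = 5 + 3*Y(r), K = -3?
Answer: 132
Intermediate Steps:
Y(x) = 6 + 2*x (Y(x) = (-3 - x)*(-2) = 6 + 2*x)
J(r) = 23 + 6*r (J(r) = 5 + 3*(6 + 2*r) = 5 + (18 + 6*r) = 23 + 6*r)
(-19 + J(3))*h(4/7, -2) = (-19 + (23 + 6*3))*6 = (-19 + (23 + 18))*6 = (-19 + 41)*6 = 22*6 = 132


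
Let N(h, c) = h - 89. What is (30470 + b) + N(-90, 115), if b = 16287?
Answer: 46578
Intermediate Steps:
N(h, c) = -89 + h
(30470 + b) + N(-90, 115) = (30470 + 16287) + (-89 - 90) = 46757 - 179 = 46578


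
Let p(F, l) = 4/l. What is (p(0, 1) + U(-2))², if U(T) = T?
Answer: 4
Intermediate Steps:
(p(0, 1) + U(-2))² = (4/1 - 2)² = (4*1 - 2)² = (4 - 2)² = 2² = 4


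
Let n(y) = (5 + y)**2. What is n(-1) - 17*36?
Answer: -596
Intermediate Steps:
n(-1) - 17*36 = (5 - 1)**2 - 17*36 = 4**2 - 612 = 16 - 612 = -596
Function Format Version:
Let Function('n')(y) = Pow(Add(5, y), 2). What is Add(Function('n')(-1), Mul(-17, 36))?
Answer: -596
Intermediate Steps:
Add(Function('n')(-1), Mul(-17, 36)) = Add(Pow(Add(5, -1), 2), Mul(-17, 36)) = Add(Pow(4, 2), -612) = Add(16, -612) = -596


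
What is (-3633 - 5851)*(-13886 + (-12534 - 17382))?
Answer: 415418168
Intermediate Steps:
(-3633 - 5851)*(-13886 + (-12534 - 17382)) = -9484*(-13886 - 29916) = -9484*(-43802) = 415418168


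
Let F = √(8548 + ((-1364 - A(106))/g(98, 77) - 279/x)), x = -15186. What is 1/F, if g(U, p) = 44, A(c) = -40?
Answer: √26409707386634/474295237 ≈ 0.010835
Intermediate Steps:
F = √26409707386634/55682 (F = √(8548 + ((-1364 - 1*(-40))/44 - 279/(-15186))) = √(8548 + ((-1364 + 40)*(1/44) - 279*(-1/15186))) = √(8548 + (-1324*1/44 + 93/5062)) = √(8548 + (-331/11 + 93/5062)) = √(8548 - 1674499/55682) = √(474295237/55682) = √26409707386634/55682 ≈ 92.293)
1/F = 1/(√26409707386634/55682) = √26409707386634/474295237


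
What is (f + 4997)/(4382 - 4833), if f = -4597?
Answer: -400/451 ≈ -0.88692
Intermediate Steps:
(f + 4997)/(4382 - 4833) = (-4597 + 4997)/(4382 - 4833) = 400/(-451) = 400*(-1/451) = -400/451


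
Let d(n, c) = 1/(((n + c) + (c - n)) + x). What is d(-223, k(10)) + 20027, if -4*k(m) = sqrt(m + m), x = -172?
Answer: 592378461/29579 + sqrt(5)/29579 ≈ 20027.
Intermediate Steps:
k(m) = -sqrt(2)*sqrt(m)/4 (k(m) = -sqrt(m + m)/4 = -sqrt(2)*sqrt(m)/4)
d(n, c) = 1/(-172 + 2*c) (d(n, c) = 1/(((n + c) + (c - n)) - 172) = 1/(((c + n) + (c - n)) - 172) = 1/(2*c - 172) = 1/(-172 + 2*c))
d(-223, k(10)) + 20027 = 1/(2*(-86 - sqrt(2)*sqrt(10)/4)) + 20027 = 1/(2*(-86 - sqrt(5)/2)) + 20027 = 20027 + 1/(2*(-86 - sqrt(5)/2))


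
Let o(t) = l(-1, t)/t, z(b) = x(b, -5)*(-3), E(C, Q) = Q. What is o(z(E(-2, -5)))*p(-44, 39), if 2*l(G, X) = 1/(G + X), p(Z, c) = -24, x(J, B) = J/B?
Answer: -1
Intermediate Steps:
z(b) = 3*b/5 (z(b) = (b/(-5))*(-3) = (b*(-⅕))*(-3) = -b/5*(-3) = 3*b/5)
l(G, X) = 1/(2*(G + X))
o(t) = 1/(2*t*(-1 + t)) (o(t) = (1/(2*(-1 + t)))/t = 1/(2*t*(-1 + t)))
o(z(E(-2, -5)))*p(-44, 39) = (1/(2*(((⅗)*(-5)))*(-1 + (⅗)*(-5))))*(-24) = ((½)/(-3*(-1 - 3)))*(-24) = ((½)*(-⅓)/(-4))*(-24) = ((½)*(-⅓)*(-¼))*(-24) = (1/24)*(-24) = -1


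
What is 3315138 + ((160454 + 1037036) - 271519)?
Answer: 4241109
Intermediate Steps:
3315138 + ((160454 + 1037036) - 271519) = 3315138 + (1197490 - 271519) = 3315138 + 925971 = 4241109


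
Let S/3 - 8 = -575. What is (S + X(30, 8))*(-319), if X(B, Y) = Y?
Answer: 540067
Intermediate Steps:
S = -1701 (S = 24 + 3*(-575) = 24 - 1725 = -1701)
(S + X(30, 8))*(-319) = (-1701 + 8)*(-319) = -1693*(-319) = 540067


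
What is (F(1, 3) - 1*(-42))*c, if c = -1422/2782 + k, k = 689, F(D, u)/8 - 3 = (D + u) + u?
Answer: 116837936/1391 ≈ 83996.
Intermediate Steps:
F(D, u) = 24 + 8*D + 16*u (F(D, u) = 24 + 8*((D + u) + u) = 24 + 8*(D + 2*u) = 24 + (8*D + 16*u) = 24 + 8*D + 16*u)
c = 957688/1391 (c = -1422/2782 + 689 = -1422*1/2782 + 689 = -711/1391 + 689 = 957688/1391 ≈ 688.49)
(F(1, 3) - 1*(-42))*c = ((24 + 8*1 + 16*3) - 1*(-42))*(957688/1391) = ((24 + 8 + 48) + 42)*(957688/1391) = (80 + 42)*(957688/1391) = 122*(957688/1391) = 116837936/1391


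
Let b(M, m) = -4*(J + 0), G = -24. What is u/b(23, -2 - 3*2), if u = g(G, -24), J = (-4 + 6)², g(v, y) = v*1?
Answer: 3/2 ≈ 1.5000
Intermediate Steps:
g(v, y) = v
J = 4 (J = 2² = 4)
b(M, m) = -16 (b(M, m) = -4*(4 + 0) = -4*4 = -16)
u = -24
u/b(23, -2 - 3*2) = -24/(-16) = -24*(-1/16) = 3/2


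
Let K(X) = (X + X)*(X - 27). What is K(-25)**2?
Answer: 6760000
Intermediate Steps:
K(X) = 2*X*(-27 + X) (K(X) = (2*X)*(-27 + X) = 2*X*(-27 + X))
K(-25)**2 = (2*(-25)*(-27 - 25))**2 = (2*(-25)*(-52))**2 = 2600**2 = 6760000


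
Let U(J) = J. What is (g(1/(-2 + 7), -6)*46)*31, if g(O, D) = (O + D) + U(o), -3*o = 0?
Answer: -41354/5 ≈ -8270.8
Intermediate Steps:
o = 0 (o = -⅓*0 = 0)
g(O, D) = D + O (g(O, D) = (O + D) + 0 = (D + O) + 0 = D + O)
(g(1/(-2 + 7), -6)*46)*31 = ((-6 + 1/(-2 + 7))*46)*31 = ((-6 + 1/5)*46)*31 = ((-6 + ⅕)*46)*31 = -29/5*46*31 = -1334/5*31 = -41354/5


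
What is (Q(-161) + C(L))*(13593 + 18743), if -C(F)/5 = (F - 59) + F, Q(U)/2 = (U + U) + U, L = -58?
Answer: -2942576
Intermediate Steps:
Q(U) = 6*U (Q(U) = 2*((U + U) + U) = 2*(2*U + U) = 2*(3*U) = 6*U)
C(F) = 295 - 10*F (C(F) = -5*((F - 59) + F) = -5*((-59 + F) + F) = -5*(-59 + 2*F) = 295 - 10*F)
(Q(-161) + C(L))*(13593 + 18743) = (6*(-161) + (295 - 10*(-58)))*(13593 + 18743) = (-966 + (295 + 580))*32336 = (-966 + 875)*32336 = -91*32336 = -2942576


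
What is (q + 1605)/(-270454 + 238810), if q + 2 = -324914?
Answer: 323311/31644 ≈ 10.217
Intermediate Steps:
q = -324916 (q = -2 - 324914 = -324916)
(q + 1605)/(-270454 + 238810) = (-324916 + 1605)/(-270454 + 238810) = -323311/(-31644) = -323311*(-1/31644) = 323311/31644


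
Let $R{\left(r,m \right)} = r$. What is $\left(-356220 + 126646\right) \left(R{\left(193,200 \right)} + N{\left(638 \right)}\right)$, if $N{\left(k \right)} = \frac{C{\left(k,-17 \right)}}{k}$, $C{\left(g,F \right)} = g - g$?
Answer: $-44307782$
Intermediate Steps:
$C{\left(g,F \right)} = 0$
$N{\left(k \right)} = 0$ ($N{\left(k \right)} = \frac{0}{k} = 0$)
$\left(-356220 + 126646\right) \left(R{\left(193,200 \right)} + N{\left(638 \right)}\right) = \left(-356220 + 126646\right) \left(193 + 0\right) = \left(-229574\right) 193 = -44307782$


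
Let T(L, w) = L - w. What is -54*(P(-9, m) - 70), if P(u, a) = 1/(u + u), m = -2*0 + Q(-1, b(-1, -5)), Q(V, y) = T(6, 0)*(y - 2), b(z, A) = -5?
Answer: 3783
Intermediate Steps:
Q(V, y) = -12 + 6*y (Q(V, y) = (6 - 1*0)*(y - 2) = (6 + 0)*(-2 + y) = 6*(-2 + y) = -12 + 6*y)
m = -42 (m = -2*0 + (-12 + 6*(-5)) = 0 + (-12 - 30) = 0 - 42 = -42)
P(u, a) = 1/(2*u)
-54*(P(-9, m) - 70) = -54*((1/2)/(-9) - 70) = -54*((1/2)*(-1/9) - 70) = -54*(-1/18 - 70) = -54*(-1261/18) = 3783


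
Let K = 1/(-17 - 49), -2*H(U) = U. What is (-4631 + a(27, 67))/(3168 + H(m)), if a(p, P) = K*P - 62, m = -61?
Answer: -309805/211101 ≈ -1.4676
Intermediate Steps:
H(U) = -U/2
K = -1/66 (K = 1/(-66) = -1/66 ≈ -0.015152)
a(p, P) = -62 - P/66 (a(p, P) = -P/66 - 62 = -62 - P/66)
(-4631 + a(27, 67))/(3168 + H(m)) = (-4631 + (-62 - 1/66*67))/(3168 - ½*(-61)) = (-4631 + (-62 - 67/66))/(3168 + 61/2) = (-4631 - 4159/66)/(6397/2) = -309805/66*2/6397 = -309805/211101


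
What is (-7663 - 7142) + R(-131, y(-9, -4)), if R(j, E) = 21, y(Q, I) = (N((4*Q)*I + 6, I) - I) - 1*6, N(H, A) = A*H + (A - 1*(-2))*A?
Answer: -14784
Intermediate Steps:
N(H, A) = A*H + A*(2 + A) (N(H, A) = A*H + (A + 2)*A = A*H + (2 + A)*A = A*H + A*(2 + A))
y(Q, I) = -6 - I + I*(8 + I + 4*I*Q) (y(Q, I) = (I*(2 + I + ((4*Q)*I + 6)) - I) - 1*6 = (I*(2 + I + (4*I*Q + 6)) - I) - 6 = (I*(2 + I + (6 + 4*I*Q)) - I) - 6 = (I*(8 + I + 4*I*Q) - I) - 6 = (-I + I*(8 + I + 4*I*Q)) - 6 = -6 - I + I*(8 + I + 4*I*Q))
(-7663 - 7142) + R(-131, y(-9, -4)) = (-7663 - 7142) + 21 = -14805 + 21 = -14784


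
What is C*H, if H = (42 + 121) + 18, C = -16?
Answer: -2896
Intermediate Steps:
H = 181 (H = 163 + 18 = 181)
C*H = -16*181 = -2896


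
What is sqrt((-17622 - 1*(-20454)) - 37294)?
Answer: I*sqrt(34462) ≈ 185.64*I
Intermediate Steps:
sqrt((-17622 - 1*(-20454)) - 37294) = sqrt((-17622 + 20454) - 37294) = sqrt(2832 - 37294) = sqrt(-34462) = I*sqrt(34462)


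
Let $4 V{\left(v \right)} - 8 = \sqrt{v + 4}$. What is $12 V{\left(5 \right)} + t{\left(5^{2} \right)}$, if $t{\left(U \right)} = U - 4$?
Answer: $54$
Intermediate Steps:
$V{\left(v \right)} = 2 + \frac{\sqrt{4 + v}}{4}$ ($V{\left(v \right)} = 2 + \frac{\sqrt{v + 4}}{4} = 2 + \frac{\sqrt{4 + v}}{4}$)
$t{\left(U \right)} = -4 + U$ ($t{\left(U \right)} = U - 4 = -4 + U$)
$12 V{\left(5 \right)} + t{\left(5^{2} \right)} = 12 \left(2 + \frac{\sqrt{4 + 5}}{4}\right) - \left(4 - 5^{2}\right) = 12 \left(2 + \frac{\sqrt{9}}{4}\right) + \left(-4 + 25\right) = 12 \left(2 + \frac{1}{4} \cdot 3\right) + 21 = 12 \left(2 + \frac{3}{4}\right) + 21 = 12 \cdot \frac{11}{4} + 21 = 33 + 21 = 54$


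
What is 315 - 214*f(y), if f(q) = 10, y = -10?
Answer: -1825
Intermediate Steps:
315 - 214*f(y) = 315 - 214*10 = 315 - 2140 = -1825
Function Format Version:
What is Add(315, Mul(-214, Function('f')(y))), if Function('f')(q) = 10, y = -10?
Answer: -1825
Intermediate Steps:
Add(315, Mul(-214, Function('f')(y))) = Add(315, Mul(-214, 10)) = Add(315, -2140) = -1825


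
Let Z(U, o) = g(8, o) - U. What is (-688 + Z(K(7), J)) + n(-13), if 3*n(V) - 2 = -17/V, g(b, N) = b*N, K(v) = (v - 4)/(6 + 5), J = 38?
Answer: -164380/429 ≈ -383.17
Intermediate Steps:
K(v) = -4/11 + v/11 (K(v) = (-4 + v)/11 = (-4 + v)*(1/11) = -4/11 + v/11)
g(b, N) = N*b
n(V) = ⅔ - 17/(3*V) (n(V) = ⅔ + (-17/V)/3 = ⅔ - 17/(3*V))
Z(U, o) = -U + 8*o (Z(U, o) = o*8 - U = 8*o - U = -U + 8*o)
(-688 + Z(K(7), J)) + n(-13) = (-688 + (-(-4/11 + (1/11)*7) + 8*38)) + (⅓)*(-17 + 2*(-13))/(-13) = (-688 + (-(-4/11 + 7/11) + 304)) + (⅓)*(-1/13)*(-17 - 26) = (-688 + (-1*3/11 + 304)) + (⅓)*(-1/13)*(-43) = (-688 + (-3/11 + 304)) + 43/39 = (-688 + 3341/11) + 43/39 = -4227/11 + 43/39 = -164380/429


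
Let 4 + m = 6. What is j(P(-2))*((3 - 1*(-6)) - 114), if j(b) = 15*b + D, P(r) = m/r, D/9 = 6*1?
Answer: -4095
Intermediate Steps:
D = 54 (D = 9*(6*1) = 9*6 = 54)
m = 2 (m = -4 + 6 = 2)
P(r) = 2/r
j(b) = 54 + 15*b (j(b) = 15*b + 54 = 54 + 15*b)
j(P(-2))*((3 - 1*(-6)) - 114) = (54 + 15*(2/(-2)))*((3 - 1*(-6)) - 114) = (54 + 15*(2*(-½)))*((3 + 6) - 114) = (54 + 15*(-1))*(9 - 114) = (54 - 15)*(-105) = 39*(-105) = -4095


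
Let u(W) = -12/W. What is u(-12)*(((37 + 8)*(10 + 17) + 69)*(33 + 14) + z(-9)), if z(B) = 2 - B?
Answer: 60359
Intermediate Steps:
u(-12)*(((37 + 8)*(10 + 17) + 69)*(33 + 14) + z(-9)) = (-12/(-12))*(((37 + 8)*(10 + 17) + 69)*(33 + 14) + (2 - 1*(-9))) = (-12*(-1/12))*((45*27 + 69)*47 + (2 + 9)) = 1*((1215 + 69)*47 + 11) = 1*(1284*47 + 11) = 1*(60348 + 11) = 1*60359 = 60359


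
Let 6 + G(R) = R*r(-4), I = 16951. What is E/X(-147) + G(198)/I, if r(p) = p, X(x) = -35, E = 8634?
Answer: -146382864/593285 ≈ -246.73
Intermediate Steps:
G(R) = -6 - 4*R (G(R) = -6 + R*(-4) = -6 - 4*R)
E/X(-147) + G(198)/I = 8634/(-35) + (-6 - 4*198)/16951 = 8634*(-1/35) + (-6 - 792)*(1/16951) = -8634/35 - 798*1/16951 = -8634/35 - 798/16951 = -146382864/593285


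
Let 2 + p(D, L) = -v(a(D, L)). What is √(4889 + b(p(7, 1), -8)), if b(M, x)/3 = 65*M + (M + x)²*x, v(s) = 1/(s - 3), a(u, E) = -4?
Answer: 4*√6722/7 ≈ 46.850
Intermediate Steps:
v(s) = 1/(-3 + s)
p(D, L) = -13/7 (p(D, L) = -2 - 1/(-3 - 4) = -2 - 1/(-7) = -2 - 1*(-⅐) = -2 + ⅐ = -13/7)
b(M, x) = 195*M + 3*x*(M + x)² (b(M, x) = 3*(65*M + (M + x)²*x) = 3*(65*M + x*(M + x)²) = 195*M + 3*x*(M + x)²)
√(4889 + b(p(7, 1), -8)) = √(4889 + (195*(-13/7) + 3*(-8)*(-13/7 - 8)²)) = √(4889 + (-2535/7 + 3*(-8)*(-69/7)²)) = √(4889 + (-2535/7 + 3*(-8)*(4761/49))) = √(4889 + (-2535/7 - 114264/49)) = √(4889 - 132009/49) = √(107552/49) = 4*√6722/7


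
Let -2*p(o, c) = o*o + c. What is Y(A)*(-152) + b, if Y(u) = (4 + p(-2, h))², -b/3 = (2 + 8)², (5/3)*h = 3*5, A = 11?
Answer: -1250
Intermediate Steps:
h = 9 (h = 3*(3*5)/5 = (⅗)*15 = 9)
p(o, c) = -c/2 - o²/2 (p(o, c) = -(o*o + c)/2 = -(o² + c)/2 = -(c + o²)/2 = -c/2 - o²/2)
b = -300 (b = -3*(2 + 8)² = -3*10² = -3*100 = -300)
Y(u) = 25/4 (Y(u) = (4 + (-½*9 - ½*(-2)²))² = (4 + (-9/2 - ½*4))² = (4 + (-9/2 - 2))² = (4 - 13/2)² = (-5/2)² = 25/4)
Y(A)*(-152) + b = (25/4)*(-152) - 300 = -950 - 300 = -1250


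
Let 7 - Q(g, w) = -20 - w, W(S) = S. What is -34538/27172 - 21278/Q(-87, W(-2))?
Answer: -289514633/339650 ≈ -852.39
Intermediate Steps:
Q(g, w) = 27 + w (Q(g, w) = 7 - (-20 - w) = 7 + (20 + w) = 27 + w)
-34538/27172 - 21278/Q(-87, W(-2)) = -34538/27172 - 21278/(27 - 2) = -34538*1/27172 - 21278/25 = -17269/13586 - 21278*1/25 = -17269/13586 - 21278/25 = -289514633/339650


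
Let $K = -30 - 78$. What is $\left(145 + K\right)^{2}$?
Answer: $1369$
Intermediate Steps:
$K = -108$
$\left(145 + K\right)^{2} = \left(145 - 108\right)^{2} = 37^{2} = 1369$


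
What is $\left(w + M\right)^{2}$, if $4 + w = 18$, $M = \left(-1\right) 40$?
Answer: $676$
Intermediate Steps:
$M = -40$
$w = 14$ ($w = -4 + 18 = 14$)
$\left(w + M\right)^{2} = \left(14 - 40\right)^{2} = \left(-26\right)^{2} = 676$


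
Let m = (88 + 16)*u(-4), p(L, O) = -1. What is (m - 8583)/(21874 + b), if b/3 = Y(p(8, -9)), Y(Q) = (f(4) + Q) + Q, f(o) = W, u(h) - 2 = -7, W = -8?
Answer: -9103/21844 ≈ -0.41673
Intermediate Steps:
u(h) = -5 (u(h) = 2 - 7 = -5)
f(o) = -8
Y(Q) = -8 + 2*Q (Y(Q) = (-8 + Q) + Q = -8 + 2*Q)
m = -520 (m = (88 + 16)*(-5) = 104*(-5) = -520)
b = -30 (b = 3*(-8 + 2*(-1)) = 3*(-8 - 2) = 3*(-10) = -30)
(m - 8583)/(21874 + b) = (-520 - 8583)/(21874 - 30) = -9103/21844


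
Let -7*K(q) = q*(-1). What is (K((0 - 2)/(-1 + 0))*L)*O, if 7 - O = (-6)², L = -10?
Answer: 580/7 ≈ 82.857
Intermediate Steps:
K(q) = q/7 (K(q) = -q*(-1)/7 = -(-1)*q/7 = q/7)
O = -29 (O = 7 - 1*(-6)² = 7 - 1*36 = 7 - 36 = -29)
(K((0 - 2)/(-1 + 0))*L)*O = ((((0 - 2)/(-1 + 0))/7)*(-10))*(-29) = (((-2/(-1))/7)*(-10))*(-29) = (((-2*(-1))/7)*(-10))*(-29) = (((⅐)*2)*(-10))*(-29) = ((2/7)*(-10))*(-29) = -20/7*(-29) = 580/7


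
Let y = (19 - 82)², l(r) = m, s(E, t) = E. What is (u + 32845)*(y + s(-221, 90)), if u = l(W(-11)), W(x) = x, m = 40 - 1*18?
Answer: 123185516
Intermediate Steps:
m = 22 (m = 40 - 18 = 22)
l(r) = 22
y = 3969 (y = (-63)² = 3969)
u = 22
(u + 32845)*(y + s(-221, 90)) = (22 + 32845)*(3969 - 221) = 32867*3748 = 123185516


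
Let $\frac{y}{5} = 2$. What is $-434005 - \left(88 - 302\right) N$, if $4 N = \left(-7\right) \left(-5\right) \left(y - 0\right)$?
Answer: $-415280$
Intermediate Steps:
$y = 10$ ($y = 5 \cdot 2 = 10$)
$N = \frac{175}{2}$ ($N = \frac{\left(-7\right) \left(-5\right) \left(10 - 0\right)}{4} = \frac{35 \left(10 + 0\right)}{4} = \frac{35 \cdot 10}{4} = \frac{1}{4} \cdot 350 = \frac{175}{2} \approx 87.5$)
$-434005 - \left(88 - 302\right) N = -434005 - \left(88 - 302\right) \frac{175}{2} = -434005 - \left(-214\right) \frac{175}{2} = -434005 - -18725 = -434005 + 18725 = -415280$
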